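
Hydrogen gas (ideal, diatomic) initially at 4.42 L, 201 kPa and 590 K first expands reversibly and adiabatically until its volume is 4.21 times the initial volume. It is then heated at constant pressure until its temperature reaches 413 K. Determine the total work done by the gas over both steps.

n = P₁V₁/(RT₁) = 201×4.42/(8.314×590) = 0.181 mol.
Step 1 — Adiabatic: TV^(γ−1) = const ⇒ T₂ = 590×(0.238)^0.400 = 332 K; PV^γ = const ⇒ P₂ = 26.9 kPa.
ΔU = nCvΔT = 0.181×20.8×(332−590) = -971 J.
Q = 0 for an adiabatic process, so W = −ΔU = 971 J.
State after step 1: P = 26.9 kPa, V = 18.6 L, T = 332 K.
Step 2 — Isobaric: P stays 26.9 kPa; V/T = const ⇒ T₂ = 413 K, V₂ = 23.1 L.
W = PΔV = 26.9×(23.1−18.6) kPa·L = 122 J.
ΔU = nCvΔT = 0.181×20.8×(413−332) = 305 J.
Q = ΔU + W = nCpΔT = 427 J.
Net over both steps: W = 1090 J, Q = 427 J, ΔU = -666 J.

1090 J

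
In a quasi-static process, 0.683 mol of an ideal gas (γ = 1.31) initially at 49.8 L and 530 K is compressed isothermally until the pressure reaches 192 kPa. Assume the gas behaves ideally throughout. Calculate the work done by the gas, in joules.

P₁ = nRT₁/V₁ = 0.683×8.314×530/49.8 = 60.4 kPa.
Isothermal: T stays 530 K; PV = const ⇒ V₂ = 15.7 L, P₂ = 192 kPa.
W = nRT ln(V₂/V₁) = 0.683×8.314×530×ln(0.315) = -3480 J.

-3480 J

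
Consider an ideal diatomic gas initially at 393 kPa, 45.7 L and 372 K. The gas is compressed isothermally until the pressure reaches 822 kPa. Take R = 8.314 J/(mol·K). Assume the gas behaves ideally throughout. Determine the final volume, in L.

21.8 L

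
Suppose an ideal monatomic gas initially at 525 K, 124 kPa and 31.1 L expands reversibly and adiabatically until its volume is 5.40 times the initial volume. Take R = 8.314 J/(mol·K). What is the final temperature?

Adiabatic: TV^(γ−1) = const ⇒ T₂ = 525×(0.185)^0.667 = 171 K; PV^γ = const ⇒ P₂ = 7.46 kPa.

171 K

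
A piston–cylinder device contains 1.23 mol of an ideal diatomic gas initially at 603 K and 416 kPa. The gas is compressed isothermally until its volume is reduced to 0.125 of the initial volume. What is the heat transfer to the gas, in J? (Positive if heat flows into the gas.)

V₁ = nRT₁/P₁ = 1.23×8.314×603/416 = 14.8 L.
Isothermal: T stays 603 K; PV = const ⇒ V₂ = 1.85 L, P₂ = 3330 kPa.
ΔU = 0 (ideal gas, T constant).
W = nRT ln(V₂/V₁) = 1.23×8.314×603×ln(0.125) = -12800 J.
Q = ΔU + W = -12800 J.

-12800 J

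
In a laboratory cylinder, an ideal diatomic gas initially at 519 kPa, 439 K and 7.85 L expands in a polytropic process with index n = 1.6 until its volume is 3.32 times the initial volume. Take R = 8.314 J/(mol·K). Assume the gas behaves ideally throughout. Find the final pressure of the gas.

Polytropic n=1.6: T₂ = T₁(V₁/V₂)^(n−1) = 439×(0.301)^0.60 = 214 K; P₂ = P₁(V₁/V₂)^n = 76.1 kPa.

76.1 kPa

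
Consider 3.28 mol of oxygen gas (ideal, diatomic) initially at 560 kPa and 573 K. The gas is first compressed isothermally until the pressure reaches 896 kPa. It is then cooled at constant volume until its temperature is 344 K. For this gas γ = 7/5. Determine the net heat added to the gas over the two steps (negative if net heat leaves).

V₁ = nRT₁/P₁ = 3.28×8.314×573/560 = 27.9 L.
Step 1 — Isothermal: T stays 573 K; PV = const ⇒ V₂ = 17.4 L, P₂ = 896 kPa.
ΔU = 0 (ideal gas, T constant).
W = nRT ln(V₂/V₁) = 3.28×8.314×573×ln(0.625) = -7340 J.
Q = ΔU + W = -7340 J.
State after step 1: P = 896 kPa, V = 17.4 L, T = 573 K.
Step 2 — Isochoric: V stays 17.4 L; P/T = const ⇒ T₂ = 344 K, P₂ = 538 kPa.
W = 0 (no volume change).
ΔU = nCvΔT = 3.28×20.8×(344−573) = -15600 J.
Q = ΔU = -15600 J.
Net over both steps: W = -7340 J, Q = -23000 J, ΔU = -15600 J.

-23000 J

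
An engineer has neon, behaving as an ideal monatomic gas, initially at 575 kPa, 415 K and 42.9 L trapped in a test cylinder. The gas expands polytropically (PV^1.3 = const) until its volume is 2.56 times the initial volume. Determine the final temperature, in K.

313 K

Polytropic n=1.3: T₂ = T₁(V₁/V₂)^(n−1) = 415×(0.391)^0.30 = 313 K; P₂ = P₁(V₁/V₂)^n = 169 kPa.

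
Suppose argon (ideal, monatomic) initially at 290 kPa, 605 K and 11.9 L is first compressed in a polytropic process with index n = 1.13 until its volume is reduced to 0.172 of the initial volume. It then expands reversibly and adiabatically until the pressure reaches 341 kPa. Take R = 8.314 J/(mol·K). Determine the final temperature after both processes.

n = P₁V₁/(RT₁) = 290×11.9/(8.314×605) = 0.686 mol.
Step 1 — Polytropic n=1.13: T₂ = T₁(V₁/V₂)^(n−1) = 605×(5.81)^0.13 = 761 K; P₂ = P₁(V₁/V₂)^n = 2120 kPa.
W = (P₁V₁−P₂V₂)/(n−1) = (290×11.9−2120×2.05)/0.13 = -6830 J.
ΔU = nCvΔT = 0.686×12.5×(761−605) = 1330 J.
Q = ΔU + W = -5490 J.
State after step 1: P = 2120 kPa, V = 2.05 L, T = 761 K.
Step 2 — Adiabatic: T₂/T₁ = (P₂/P₁)^((γ−1)/γ) ⇒ T₂ = 761×(0.161)^0.400 = 366 K; V₂ = 6.13 L.
ΔU = nCvΔT = 0.686×12.5×(366−761) = -3370 J.
Q = 0 for an adiabatic process, so W = −ΔU = 3370 J.
Net over both steps: W = -3450 J, Q = -5490 J, ΔU = -2040 J.

366 K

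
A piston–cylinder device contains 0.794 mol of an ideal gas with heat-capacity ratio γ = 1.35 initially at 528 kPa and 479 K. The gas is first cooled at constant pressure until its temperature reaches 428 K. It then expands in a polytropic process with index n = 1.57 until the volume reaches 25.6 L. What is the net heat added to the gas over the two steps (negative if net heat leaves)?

V₁ = nRT₁/P₁ = 0.794×8.314×479/528 = 5.99 L.
Step 1 — Isobaric: P stays 528 kPa; V/T = const ⇒ T₂ = 428 K, V₂ = 5.35 L.
W = PΔV = 528×(5.35−5.99) kPa·L = -337 J.
ΔU = nCvΔT = 0.794×23.8×(428−479) = -962 J.
Q = ΔU + W = nCpΔT = -1300 J.
State after step 1: P = 528 kPa, V = 5.35 L, T = 428 K.
Step 2 — Polytropic n=1.57: T₂ = T₁(V₁/V₂)^(n−1) = 428×(0.209)^0.57 = 175 K; P₂ = P₁(V₁/V₂)^n = 45.2 kPa.
W = (P₁V₁−P₂V₂)/(n−1) = (528×5.35−45.2×25.6)/0.57 = 2930 J.
ΔU = nCvΔT = 0.794×23.8×(175−428) = -4760 J.
Q = ΔU + W = -1840 J.
Net over both steps: W = 2590 J, Q = -3140 J, ΔU = -5730 J.

-3140 J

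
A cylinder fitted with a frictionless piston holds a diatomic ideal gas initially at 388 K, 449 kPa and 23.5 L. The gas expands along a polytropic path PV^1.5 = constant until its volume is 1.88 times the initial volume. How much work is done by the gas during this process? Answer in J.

5710 J

n = P₁V₁/(RT₁) = 449×23.5/(8.314×388) = 3.27 mol.
Polytropic n=1.5: T₂ = T₁(V₁/V₂)^(n−1) = 388×(0.532)^0.50 = 283 K; P₂ = P₁(V₁/V₂)^n = 174 kPa.
W = (P₁V₁−P₂V₂)/(n−1) = (449×23.5−174×44.2)/0.50 = 5710 J.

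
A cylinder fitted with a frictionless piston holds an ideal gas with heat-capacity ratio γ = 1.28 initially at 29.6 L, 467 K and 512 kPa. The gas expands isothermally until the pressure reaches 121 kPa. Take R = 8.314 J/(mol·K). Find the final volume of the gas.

Isothermal: T stays 467 K; PV = const ⇒ V₂ = 125 L, P₂ = 121 kPa.

125 L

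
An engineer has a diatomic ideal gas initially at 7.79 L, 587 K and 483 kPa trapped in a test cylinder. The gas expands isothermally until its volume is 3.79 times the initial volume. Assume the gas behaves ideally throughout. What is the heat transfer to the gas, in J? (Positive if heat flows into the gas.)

n = P₁V₁/(RT₁) = 483×7.79/(8.314×587) = 0.771 mol.
Isothermal: T stays 587 K; PV = const ⇒ V₂ = 29.5 L, P₂ = 127 kPa.
ΔU = 0 (ideal gas, T constant).
W = nRT ln(V₂/V₁) = 0.771×8.314×587×ln(3.79) = 5010 J.
Q = ΔU + W = 5010 J.

5010 J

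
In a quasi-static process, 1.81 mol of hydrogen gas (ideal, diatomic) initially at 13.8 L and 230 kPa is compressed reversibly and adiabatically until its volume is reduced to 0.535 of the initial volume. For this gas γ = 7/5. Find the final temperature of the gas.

271 K

T₁ = P₁V₁/(nR) = 230×13.8/(1.81×8.314) = 211 K.
Adiabatic: TV^(γ−1) = const ⇒ T₂ = 211×(1.87)^0.400 = 271 K; PV^γ = const ⇒ P₂ = 552 kPa.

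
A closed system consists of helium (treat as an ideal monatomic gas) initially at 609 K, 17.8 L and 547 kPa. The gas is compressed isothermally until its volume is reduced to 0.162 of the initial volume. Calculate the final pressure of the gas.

Isothermal: T stays 609 K; PV = const ⇒ V₂ = 2.88 L, P₂ = 3380 kPa.

3380 kPa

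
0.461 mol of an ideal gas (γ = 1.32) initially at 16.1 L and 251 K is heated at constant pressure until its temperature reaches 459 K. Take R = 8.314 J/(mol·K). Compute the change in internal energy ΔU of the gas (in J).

P₁ = nRT₁/V₁ = 0.461×8.314×251/16.1 = 59.8 kPa.
Isobaric: P stays 59.8 kPa; V/T = const ⇒ T₂ = 459 K, V₂ = 29.4 L.
For an ideal gas ΔU = nCvΔT with Cv = R/(γ−1) = 26.0 J/(mol·K).
ΔU = 0.461×26.0×(459−251) = 2490 J.

2490 J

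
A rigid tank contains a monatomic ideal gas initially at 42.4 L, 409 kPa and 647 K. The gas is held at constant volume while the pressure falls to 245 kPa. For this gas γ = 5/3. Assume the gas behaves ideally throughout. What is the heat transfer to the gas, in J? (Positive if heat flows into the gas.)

-10400 J

n = P₁V₁/(RT₁) = 409×42.4/(8.314×647) = 3.22 mol.
Isochoric: V stays 42.4 L; P/T = const ⇒ T₂ = 388 K, P₂ = 245 kPa.
W = 0 (no volume change).
ΔU = nCvΔT = 3.22×12.5×(388−647) = -10400 J.
Q = ΔU = -10400 J.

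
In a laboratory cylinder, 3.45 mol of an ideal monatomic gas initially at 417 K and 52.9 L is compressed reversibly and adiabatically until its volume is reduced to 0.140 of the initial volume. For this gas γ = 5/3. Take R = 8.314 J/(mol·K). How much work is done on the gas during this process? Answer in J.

P₁ = nRT₁/V₁ = 3.45×8.314×417/52.9 = 226 kPa.
Adiabatic: TV^(γ−1) = const ⇒ T₂ = 417×(7.14)^0.667 = 1550 K; PV^γ = const ⇒ P₂ = 5990 kPa.
ΔU = nCvΔT = 3.45×12.5×(1550−417) = 48600 J.
Q = 0 for an adiabatic process, so W = −ΔU = -48600 J.
Work done on the gas = −W_by = 48600 J.

48600 J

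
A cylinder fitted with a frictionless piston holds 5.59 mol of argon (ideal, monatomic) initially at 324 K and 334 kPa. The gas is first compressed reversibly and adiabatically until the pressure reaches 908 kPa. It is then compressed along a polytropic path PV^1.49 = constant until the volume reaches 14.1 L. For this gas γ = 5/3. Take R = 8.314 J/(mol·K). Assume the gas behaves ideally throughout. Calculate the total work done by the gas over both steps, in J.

-25700 J

V₁ = nRT₁/P₁ = 5.59×8.314×324/334 = 45.1 L.
Step 1 — Adiabatic: T₂/T₁ = (P₂/P₁)^((γ−1)/γ) ⇒ T₂ = 324×(2.72)^0.400 = 483 K; V₂ = 24.7 L.
ΔU = nCvΔT = 5.59×12.5×(483−324) = 11100 J.
Q = 0 for an adiabatic process, so W = −ΔU = -11100 J.
State after step 1: P = 908 kPa, V = 24.7 L, T = 483 K.
Step 2 — Polytropic n=1.49: T₂ = T₁(V₁/V₂)^(n−1) = 483×(1.75)^0.49 = 637 K; P₂ = P₁(V₁/V₂)^n = 2100 kPa.
W = (P₁V₁−P₂V₂)/(n−1) = (908×24.7−2100×14.1)/0.49 = -14500 J.
ΔU = nCvΔT = 5.59×12.5×(637−483) = 10700 J.
Q = ΔU + W = -3850 J.
Net over both steps: W = -25700 J, Q = -3850 J, ΔU = 21800 J.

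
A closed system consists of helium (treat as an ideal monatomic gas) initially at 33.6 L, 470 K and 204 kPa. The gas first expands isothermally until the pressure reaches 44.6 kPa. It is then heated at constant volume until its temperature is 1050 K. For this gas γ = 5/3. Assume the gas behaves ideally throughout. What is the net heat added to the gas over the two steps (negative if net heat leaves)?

23100 J

n = P₁V₁/(RT₁) = 204×33.6/(8.314×470) = 1.75 mol.
Step 1 — Isothermal: T stays 470 K; PV = const ⇒ V₂ = 154 L, P₂ = 44.6 kPa.
ΔU = 0 (ideal gas, T constant).
W = nRT ln(V₂/V₁) = 1.75×8.314×470×ln(4.57) = 10400 J.
Q = ΔU + W = 10400 J.
State after step 1: P = 44.6 kPa, V = 154 L, T = 470 K.
Step 2 — Isochoric: V stays 154 L; P/T = const ⇒ T₂ = 1050 K, P₂ = 99.6 kPa.
W = 0 (no volume change).
ΔU = nCvΔT = 1.75×12.5×(1050−470) = 12700 J.
Q = ΔU = 12700 J.
Net over both steps: W = 10400 J, Q = 23100 J, ΔU = 12700 J.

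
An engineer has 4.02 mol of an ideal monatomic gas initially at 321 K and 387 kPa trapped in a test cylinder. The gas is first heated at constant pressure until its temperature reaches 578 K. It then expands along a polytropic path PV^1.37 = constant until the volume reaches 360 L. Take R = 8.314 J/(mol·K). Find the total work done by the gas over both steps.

V₁ = nRT₁/P₁ = 4.02×8.314×321/387 = 27.7 L.
Step 1 — Isobaric: P stays 387 kPa; V/T = const ⇒ T₂ = 578 K, V₂ = 49.9 L.
W = PΔV = 387×(49.9−27.7) kPa·L = 8590 J.
ΔU = nCvΔT = 4.02×12.5×(578−321) = 12900 J.
Q = ΔU + W = nCpΔT = 21500 J.
State after step 1: P = 387 kPa, V = 49.9 L, T = 578 K.
Step 2 — Polytropic n=1.37: T₂ = T₁(V₁/V₂)^(n−1) = 578×(0.139)^0.37 = 278 K; P₂ = P₁(V₁/V₂)^n = 25.8 kPa.
W = (P₁V₁−P₂V₂)/(n−1) = (387×49.9−25.8×360)/0.37 = 27100 J.
ΔU = nCvΔT = 4.02×12.5×(278−578) = -15000 J.
Q = ΔU + W = 12000 J.
Net over both steps: W = 35700 J, Q = 33500 J, ΔU = -2140 J.

35700 J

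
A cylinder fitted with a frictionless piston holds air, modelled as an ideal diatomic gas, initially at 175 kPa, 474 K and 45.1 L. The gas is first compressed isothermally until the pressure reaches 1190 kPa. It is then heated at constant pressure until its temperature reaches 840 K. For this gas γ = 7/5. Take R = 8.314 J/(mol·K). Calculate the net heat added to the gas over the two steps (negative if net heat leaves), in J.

6200 J

n = P₁V₁/(RT₁) = 175×45.1/(8.314×474) = 2.00 mol.
Step 1 — Isothermal: T stays 474 K; PV = const ⇒ V₂ = 6.63 L, P₂ = 1190 kPa.
ΔU = 0 (ideal gas, T constant).
W = nRT ln(V₂/V₁) = 2.00×8.314×474×ln(0.147) = -15100 J.
Q = ΔU + W = -15100 J.
State after step 1: P = 1190 kPa, V = 6.63 L, T = 474 K.
Step 2 — Isobaric: P stays 1190 kPa; V/T = const ⇒ T₂ = 840 K, V₂ = 11.8 L.
W = PΔV = 1190×(11.8−6.63) kPa·L = 6090 J.
ΔU = nCvΔT = 2.00×20.8×(840−474) = 15200 J.
Q = ΔU + W = nCpΔT = 21300 J.
Net over both steps: W = -9040 J, Q = 6200 J, ΔU = 15200 J.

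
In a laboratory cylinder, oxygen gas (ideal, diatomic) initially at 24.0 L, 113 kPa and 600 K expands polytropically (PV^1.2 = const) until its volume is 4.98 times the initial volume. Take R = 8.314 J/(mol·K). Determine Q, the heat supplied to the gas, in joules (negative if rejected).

1860 J

n = P₁V₁/(RT₁) = 113×24.0/(8.314×600) = 0.544 mol.
Polytropic n=1.2: T₂ = T₁(V₁/V₂)^(n−1) = 600×(0.201)^0.20 = 435 K; P₂ = P₁(V₁/V₂)^n = 16.5 kPa.
W = (P₁V₁−P₂V₂)/(n−1) = (113×24.0−16.5×120)/0.20 = 3720 J.
ΔU = nCvΔT = 0.544×20.8×(435−600) = -1860 J.
Q = ΔU + W = 1860 J.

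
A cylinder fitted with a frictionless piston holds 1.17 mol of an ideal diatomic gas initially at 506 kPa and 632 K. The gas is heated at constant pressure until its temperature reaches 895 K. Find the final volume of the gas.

17.2 L

V₁ = nRT₁/P₁ = 1.17×8.314×632/506 = 12.1 L.
Isobaric: P stays 506 kPa; V/T = const ⇒ T₂ = 895 K, V₂ = 17.2 L.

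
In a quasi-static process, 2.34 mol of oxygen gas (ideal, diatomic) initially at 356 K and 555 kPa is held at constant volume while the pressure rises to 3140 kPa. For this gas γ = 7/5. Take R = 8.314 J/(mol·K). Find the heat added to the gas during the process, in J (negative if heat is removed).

80600 J

V₁ = nRT₁/P₁ = 2.34×8.314×356/555 = 12.5 L.
Isochoric: V stays 12.5 L; P/T = const ⇒ T₂ = 2010 K, P₂ = 3140 kPa.
W = 0 (no volume change).
ΔU = nCvΔT = 2.34×20.8×(2010−356) = 80600 J.
Q = ΔU = 80600 J.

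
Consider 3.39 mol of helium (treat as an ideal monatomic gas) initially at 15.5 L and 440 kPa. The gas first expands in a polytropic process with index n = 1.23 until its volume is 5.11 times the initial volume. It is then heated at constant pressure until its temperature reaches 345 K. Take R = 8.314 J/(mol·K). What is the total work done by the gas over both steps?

T₁ = P₁V₁/(nR) = 440×15.5/(3.39×8.314) = 242 K.
Step 1 — Polytropic n=1.23: T₂ = T₁(V₁/V₂)^(n−1) = 242×(0.196)^0.23 = 166 K; P₂ = P₁(V₁/V₂)^n = 59.2 kPa.
W = (P₁V₁−P₂V₂)/(n−1) = (440×15.5−59.2×79.2)/0.23 = 9280 J.
ΔU = nCvΔT = 3.39×12.5×(166−242) = -3200 J.
Q = ΔU + W = 6080 J.
State after step 1: P = 59.2 kPa, V = 79.2 L, T = 166 K.
Step 2 — Isobaric: P stays 59.2 kPa; V/T = const ⇒ T₂ = 345 K, V₂ = 164 L.
W = PΔV = 59.2×(164−79.2) kPa·L = 5040 J.
ΔU = nCvΔT = 3.39×12.5×(345−166) = 7560 J.
Q = ΔU + W = nCpΔT = 12600 J.
Net over both steps: W = 14300 J, Q = 18700 J, ΔU = 4360 J.

14300 J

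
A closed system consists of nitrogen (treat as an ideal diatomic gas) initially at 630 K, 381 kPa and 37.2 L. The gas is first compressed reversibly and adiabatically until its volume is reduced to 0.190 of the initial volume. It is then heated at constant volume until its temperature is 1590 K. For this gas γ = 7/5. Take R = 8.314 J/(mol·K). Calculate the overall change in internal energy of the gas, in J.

54000 J

n = P₁V₁/(RT₁) = 381×37.2/(8.314×630) = 2.71 mol.
Step 1 — Adiabatic: TV^(γ−1) = const ⇒ T₂ = 630×(5.26)^0.400 = 1220 K; PV^γ = const ⇒ P₂ = 3900 kPa.
ΔU = nCvΔT = 2.71×20.8×(1220−630) = 33400 J.
Q = 0 for an adiabatic process, so W = −ΔU = -33400 J.
State after step 1: P = 3900 kPa, V = 7.07 L, T = 1220 K.
Step 2 — Isochoric: V stays 7.07 L; P/T = const ⇒ T₂ = 1590 K, P₂ = 5060 kPa.
W = 0 (no volume change).
ΔU = nCvΔT = 2.71×20.8×(1590−1220) = 20600 J.
Q = ΔU = 20600 J.
Net over both steps: W = -33400 J, Q = 20600 J, ΔU = 54000 J.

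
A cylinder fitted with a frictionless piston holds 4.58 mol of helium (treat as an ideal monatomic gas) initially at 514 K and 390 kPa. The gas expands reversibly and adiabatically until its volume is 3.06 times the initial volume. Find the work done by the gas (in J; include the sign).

V₁ = nRT₁/P₁ = 4.58×8.314×514/390 = 50.2 L.
Adiabatic: TV^(γ−1) = const ⇒ T₂ = 514×(0.327)^0.667 = 244 K; PV^γ = const ⇒ P₂ = 60.5 kPa.
ΔU = nCvΔT = 4.58×12.5×(244−514) = -15400 J.
Q = 0 for an adiabatic process, so W = −ΔU = 15400 J.

15400 J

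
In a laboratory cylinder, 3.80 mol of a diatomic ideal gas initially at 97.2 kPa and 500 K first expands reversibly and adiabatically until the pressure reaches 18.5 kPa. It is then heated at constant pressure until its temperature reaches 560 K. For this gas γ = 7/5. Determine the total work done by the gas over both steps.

V₁ = nRT₁/P₁ = 3.80×8.314×500/97.2 = 163 L.
Step 1 — Adiabatic: T₂/T₁ = (P₂/P₁)^((γ−1)/γ) ⇒ T₂ = 500×(0.190)^0.286 = 311 K; V₂ = 532 L.
ΔU = nCvΔT = 3.80×20.8×(311−500) = -14900 J.
Q = 0 for an adiabatic process, so W = −ΔU = 14900 J.
State after step 1: P = 18.5 kPa, V = 532 L, T = 311 K.
Step 2 — Isobaric: P stays 18.5 kPa; V/T = const ⇒ T₂ = 560 K, V₂ = 956 L.
W = PΔV = 18.5×(956−532) kPa·L = 7860 J.
ΔU = nCvΔT = 3.80×20.8×(560−311) = 19600 J.
Q = ΔU + W = nCpΔT = 27500 J.
Net over both steps: W = 22800 J, Q = 27500 J, ΔU = 4740 J.

22800 J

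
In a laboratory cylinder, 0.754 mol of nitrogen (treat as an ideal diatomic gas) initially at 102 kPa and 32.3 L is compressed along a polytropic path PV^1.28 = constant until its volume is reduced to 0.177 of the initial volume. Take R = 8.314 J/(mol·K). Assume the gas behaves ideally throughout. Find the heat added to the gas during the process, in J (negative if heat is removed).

-2200 J

T₁ = P₁V₁/(nR) = 102×32.3/(0.754×8.314) = 526 K.
Polytropic n=1.28: T₂ = T₁(V₁/V₂)^(n−1) = 526×(5.65)^0.28 = 853 K; P₂ = P₁(V₁/V₂)^n = 936 kPa.
W = (P₁V₁−P₂V₂)/(n−1) = (102×32.3−936×5.72)/0.28 = -7340 J.
ΔU = nCvΔT = 0.754×20.8×(853−526) = 5140 J.
Q = ΔU + W = -2200 J.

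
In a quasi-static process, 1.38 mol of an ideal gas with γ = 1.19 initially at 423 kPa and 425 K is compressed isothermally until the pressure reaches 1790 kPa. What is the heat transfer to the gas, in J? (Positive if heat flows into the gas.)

-7030 J

V₁ = nRT₁/P₁ = 1.38×8.314×425/423 = 11.5 L.
Isothermal: T stays 425 K; PV = const ⇒ V₂ = 2.72 L, P₂ = 1790 kPa.
ΔU = 0 (ideal gas, T constant).
W = nRT ln(V₂/V₁) = 1.38×8.314×425×ln(0.236) = -7030 J.
Q = ΔU + W = -7030 J.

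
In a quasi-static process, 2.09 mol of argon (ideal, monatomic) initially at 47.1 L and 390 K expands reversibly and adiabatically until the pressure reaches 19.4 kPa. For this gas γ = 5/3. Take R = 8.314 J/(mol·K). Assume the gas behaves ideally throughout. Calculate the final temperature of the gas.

P₁ = nRT₁/V₁ = 2.09×8.314×390/47.1 = 144 kPa.
Adiabatic: T₂/T₁ = (P₂/P₁)^((γ−1)/γ) ⇒ T₂ = 390×(0.135)^0.400 = 175 K; V₂ = 157 L.

175 K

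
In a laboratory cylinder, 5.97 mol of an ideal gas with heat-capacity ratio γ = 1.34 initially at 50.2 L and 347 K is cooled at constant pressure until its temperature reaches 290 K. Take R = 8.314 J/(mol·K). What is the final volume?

42.0 L

P₁ = nRT₁/V₁ = 5.97×8.314×347/50.2 = 343 kPa.
Isobaric: P stays 343 kPa; V/T = const ⇒ T₂ = 290 K, V₂ = 42.0 L.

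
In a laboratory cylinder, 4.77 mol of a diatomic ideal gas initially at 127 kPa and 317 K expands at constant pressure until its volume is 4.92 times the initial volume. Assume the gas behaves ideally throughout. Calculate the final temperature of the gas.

V₁ = nRT₁/P₁ = 4.77×8.314×317/127 = 99.0 L.
Isobaric: P stays 127 kPa; V/T = const ⇒ T₂ = 1560 K, V₂ = 487 L.

1560 K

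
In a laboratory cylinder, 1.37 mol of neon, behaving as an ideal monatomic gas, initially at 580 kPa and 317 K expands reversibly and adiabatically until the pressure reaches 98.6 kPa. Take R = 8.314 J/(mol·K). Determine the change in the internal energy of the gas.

V₁ = nRT₁/P₁ = 1.37×8.314×317/580 = 6.23 L.
Adiabatic: T₂/T₁ = (P₂/P₁)^((γ−1)/γ) ⇒ T₂ = 317×(0.170)^0.400 = 156 K; V₂ = 18.0 L.
For an ideal gas ΔU = nCvΔT with Cv = (3/2)R = 12.5 J/(mol·K).
ΔU = 1.37×12.5×(156−317) = -2750 J.

-2750 J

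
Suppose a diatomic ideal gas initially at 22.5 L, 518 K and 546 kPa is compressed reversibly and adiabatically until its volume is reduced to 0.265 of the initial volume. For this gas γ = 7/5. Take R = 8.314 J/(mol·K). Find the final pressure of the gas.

Adiabatic: TV^(γ−1) = const ⇒ T₂ = 518×(3.77)^0.400 = 881 K; PV^γ = const ⇒ P₂ = 3500 kPa.

3500 kPa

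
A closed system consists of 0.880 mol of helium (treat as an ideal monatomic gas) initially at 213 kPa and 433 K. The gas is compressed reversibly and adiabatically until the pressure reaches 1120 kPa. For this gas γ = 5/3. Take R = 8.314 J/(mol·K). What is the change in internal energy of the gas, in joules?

4480 J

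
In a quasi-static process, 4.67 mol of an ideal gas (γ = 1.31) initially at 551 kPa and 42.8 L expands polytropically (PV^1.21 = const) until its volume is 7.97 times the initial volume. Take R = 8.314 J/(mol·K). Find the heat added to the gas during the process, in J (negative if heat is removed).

12800 J

T₁ = P₁V₁/(nR) = 551×42.8/(4.67×8.314) = 607 K.
Polytropic n=1.21: T₂ = T₁(V₁/V₂)^(n−1) = 607×(0.125)^0.21 = 393 K; P₂ = P₁(V₁/V₂)^n = 44.7 kPa.
W = (P₁V₁−P₂V₂)/(n−1) = (551×42.8−44.7×341)/0.21 = 39700 J.
ΔU = nCvΔT = 4.67×26.8×(393−607) = -26900 J.
Q = ΔU + W = 12800 J.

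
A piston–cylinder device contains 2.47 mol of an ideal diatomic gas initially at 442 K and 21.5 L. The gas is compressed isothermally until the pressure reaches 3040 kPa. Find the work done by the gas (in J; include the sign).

-17900 J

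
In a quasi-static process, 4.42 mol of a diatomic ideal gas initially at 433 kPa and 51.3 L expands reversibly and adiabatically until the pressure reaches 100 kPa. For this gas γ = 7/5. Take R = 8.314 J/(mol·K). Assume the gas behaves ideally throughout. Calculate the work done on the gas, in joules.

-19000 J

T₁ = P₁V₁/(nR) = 433×51.3/(4.42×8.314) = 604 K.
Adiabatic: T₂/T₁ = (P₂/P₁)^((γ−1)/γ) ⇒ T₂ = 604×(0.231)^0.286 = 398 K; V₂ = 146 L.
ΔU = nCvΔT = 4.42×20.8×(398−604) = -19000 J.
Q = 0 for an adiabatic process, so W = −ΔU = 19000 J.
Work done on the gas = −W_by = -19000 J.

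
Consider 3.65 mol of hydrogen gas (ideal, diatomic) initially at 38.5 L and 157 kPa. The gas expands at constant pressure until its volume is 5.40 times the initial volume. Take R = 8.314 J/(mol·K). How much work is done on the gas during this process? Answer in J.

T₁ = P₁V₁/(nR) = 157×38.5/(3.65×8.314) = 199 K.
Isobaric: P stays 157 kPa; V/T = const ⇒ T₂ = 1080 K, V₂ = 208 L.
W = PΔV = 157×(208−38.5) kPa·L = 26600 J.
Work done on the gas = −W_by = -26600 J.

-26600 J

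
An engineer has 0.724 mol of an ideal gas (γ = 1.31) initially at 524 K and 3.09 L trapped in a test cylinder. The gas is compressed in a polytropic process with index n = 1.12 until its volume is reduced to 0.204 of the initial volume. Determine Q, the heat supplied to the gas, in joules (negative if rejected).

-3390 J

P₁ = nRT₁/V₁ = 0.724×8.314×524/3.09 = 1020 kPa.
Polytropic n=1.12: T₂ = T₁(V₁/V₂)^(n−1) = 524×(4.90)^0.12 = 634 K; P₂ = P₁(V₁/V₂)^n = 6060 kPa.
W = (P₁V₁−P₂V₂)/(n−1) = (1020×3.09−6060×0.630)/0.12 = -5520 J.
ΔU = nCvΔT = 0.724×26.8×(634−524) = 2140 J.
Q = ΔU + W = -3390 J.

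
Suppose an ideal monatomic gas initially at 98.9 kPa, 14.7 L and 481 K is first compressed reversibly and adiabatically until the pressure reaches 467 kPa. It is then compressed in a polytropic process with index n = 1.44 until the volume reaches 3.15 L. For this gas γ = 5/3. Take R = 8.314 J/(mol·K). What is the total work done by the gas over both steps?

-3770 J

n = P₁V₁/(RT₁) = 98.9×14.7/(8.314×481) = 0.364 mol.
Step 1 — Adiabatic: T₂/T₁ = (P₂/P₁)^((γ−1)/γ) ⇒ T₂ = 481×(4.72)^0.400 = 895 K; V₂ = 5.79 L.
ΔU = nCvΔT = 0.364×12.5×(895−481) = 1880 J.
Q = 0 for an adiabatic process, so W = −ΔU = -1880 J.
State after step 1: P = 467 kPa, V = 5.79 L, T = 895 K.
Step 2 — Polytropic n=1.44: T₂ = T₁(V₁/V₂)^(n−1) = 895×(1.84)^0.44 = 1170 K; P₂ = P₁(V₁/V₂)^n = 1120 kPa.
W = (P₁V₁−P₂V₂)/(n−1) = (467×5.79−1120×3.15)/0.44 = -1890 J.
ΔU = nCvΔT = 0.364×12.5×(1170−895) = 1250 J.
Q = ΔU + W = -642 J.
Net over both steps: W = -3770 J, Q = -642 J, ΔU = 3120 J.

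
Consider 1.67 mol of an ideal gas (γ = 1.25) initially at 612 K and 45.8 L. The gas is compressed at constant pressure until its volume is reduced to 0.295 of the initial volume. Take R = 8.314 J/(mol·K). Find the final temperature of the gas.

181 K

P₁ = nRT₁/V₁ = 1.67×8.314×612/45.8 = 186 kPa.
Isobaric: P stays 186 kPa; V/T = const ⇒ T₂ = 181 K, V₂ = 13.5 L.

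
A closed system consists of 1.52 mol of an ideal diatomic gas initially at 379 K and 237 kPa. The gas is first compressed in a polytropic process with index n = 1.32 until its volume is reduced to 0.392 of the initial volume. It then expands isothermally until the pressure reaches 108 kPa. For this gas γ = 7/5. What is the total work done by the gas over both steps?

V₁ = nRT₁/P₁ = 1.52×8.314×379/237 = 20.2 L.
Step 1 — Polytropic n=1.32: T₂ = T₁(V₁/V₂)^(n−1) = 379×(2.55)^0.32 = 511 K; P₂ = P₁(V₁/V₂)^n = 816 kPa.
W = (P₁V₁−P₂V₂)/(n−1) = (237×20.2−816×7.92)/0.32 = -5230 J.
ΔU = nCvΔT = 1.52×20.8×(511−379) = 4180 J.
Q = ΔU + W = -1050 J.
State after step 1: P = 816 kPa, V = 7.92 L, T = 511 K.
Step 2 — Isothermal: T stays 511 K; PV = const ⇒ V₂ = 59.8 L, P₂ = 108 kPa.
ΔU = 0 (ideal gas, T constant).
W = nRT ln(V₂/V₁) = 1.52×8.314×511×ln(7.55) = 13100 J.
Q = ΔU + W = 13100 J.
Net over both steps: W = 7840 J, Q = 12000 J, ΔU = 4180 J.

7840 J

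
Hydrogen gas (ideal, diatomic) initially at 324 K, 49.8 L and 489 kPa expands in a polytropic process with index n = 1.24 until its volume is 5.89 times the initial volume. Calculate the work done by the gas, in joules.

35200 J

n = P₁V₁/(RT₁) = 489×49.8/(8.314×324) = 9.04 mol.
Polytropic n=1.24: T₂ = T₁(V₁/V₂)^(n−1) = 324×(0.170)^0.24 = 212 K; P₂ = P₁(V₁/V₂)^n = 54.2 kPa.
W = (P₁V₁−P₂V₂)/(n−1) = (489×49.8−54.2×293)/0.24 = 35200 J.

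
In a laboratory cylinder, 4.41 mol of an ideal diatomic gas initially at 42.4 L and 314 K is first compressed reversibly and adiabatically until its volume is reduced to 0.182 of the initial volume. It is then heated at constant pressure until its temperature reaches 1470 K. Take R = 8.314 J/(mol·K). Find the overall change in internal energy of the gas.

P₁ = nRT₁/V₁ = 4.41×8.314×314/42.4 = 272 kPa.
Step 1 — Adiabatic: TV^(γ−1) = const ⇒ T₂ = 314×(5.49)^0.400 = 621 K; PV^γ = const ⇒ P₂ = 2950 kPa.
ΔU = nCvΔT = 4.41×20.8×(621−314) = 28100 J.
Q = 0 for an adiabatic process, so W = −ΔU = -28100 J.
State after step 1: P = 2950 kPa, V = 7.72 L, T = 621 K.
Step 2 — Isobaric: P stays 2950 kPa; V/T = const ⇒ T₂ = 1470 K, V₂ = 18.3 L.
W = PΔV = 2950×(18.3−7.72) kPa·L = 31100 J.
ΔU = nCvΔT = 4.41×20.8×(1470−621) = 77800 J.
Q = ΔU + W = nCpΔT = 109000 J.
Net over both steps: W = 3020 J, Q = 109000 J, ΔU = 106000 J.

106000 J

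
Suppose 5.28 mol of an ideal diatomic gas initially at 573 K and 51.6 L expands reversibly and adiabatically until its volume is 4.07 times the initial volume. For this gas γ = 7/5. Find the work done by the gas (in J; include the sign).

27000 J

P₁ = nRT₁/V₁ = 5.28×8.314×573/51.6 = 487 kPa.
Adiabatic: TV^(γ−1) = const ⇒ T₂ = 573×(0.246)^0.400 = 327 K; PV^γ = const ⇒ P₂ = 68.3 kPa.
ΔU = nCvΔT = 5.28×20.8×(327−573) = -27000 J.
Q = 0 for an adiabatic process, so W = −ΔU = 27000 J.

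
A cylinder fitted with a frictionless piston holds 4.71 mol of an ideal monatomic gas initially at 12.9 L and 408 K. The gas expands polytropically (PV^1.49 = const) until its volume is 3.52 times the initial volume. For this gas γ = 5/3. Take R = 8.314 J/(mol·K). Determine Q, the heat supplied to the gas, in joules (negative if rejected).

3980 J

P₁ = nRT₁/V₁ = 4.71×8.314×408/12.9 = 1240 kPa.
Polytropic n=1.49: T₂ = T₁(V₁/V₂)^(n−1) = 408×(0.284)^0.49 = 220 K; P₂ = P₁(V₁/V₂)^n = 190 kPa.
W = (P₁V₁−P₂V₂)/(n−1) = (1240×12.9−190×45.4)/0.49 = 15000 J.
ΔU = nCvΔT = 4.71×12.5×(220−408) = -11000 J.
Q = ΔU + W = 3980 J.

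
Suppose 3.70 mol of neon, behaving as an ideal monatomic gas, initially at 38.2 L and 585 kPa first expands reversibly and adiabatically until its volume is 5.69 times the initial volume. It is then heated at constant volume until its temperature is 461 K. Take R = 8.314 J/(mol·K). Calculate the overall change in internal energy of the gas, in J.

-12200 J

T₁ = P₁V₁/(nR) = 585×38.2/(3.70×8.314) = 726 K.
Step 1 — Adiabatic: TV^(γ−1) = const ⇒ T₂ = 726×(0.176)^0.667 = 228 K; PV^γ = const ⇒ P₂ = 32.3 kPa.
ΔU = nCvΔT = 3.70×12.5×(228−726) = -23000 J.
Q = 0 for an adiabatic process, so W = −ΔU = 23000 J.
State after step 1: P = 32.3 kPa, V = 217 L, T = 228 K.
Step 2 — Isochoric: V stays 217 L; P/T = const ⇒ T₂ = 461 K, P₂ = 65.2 kPa.
W = 0 (no volume change).
ΔU = nCvΔT = 3.70×12.5×(461−228) = 10800 J.
Q = ΔU = 10800 J.
Net over both steps: W = 23000 J, Q = 10800 J, ΔU = -12200 J.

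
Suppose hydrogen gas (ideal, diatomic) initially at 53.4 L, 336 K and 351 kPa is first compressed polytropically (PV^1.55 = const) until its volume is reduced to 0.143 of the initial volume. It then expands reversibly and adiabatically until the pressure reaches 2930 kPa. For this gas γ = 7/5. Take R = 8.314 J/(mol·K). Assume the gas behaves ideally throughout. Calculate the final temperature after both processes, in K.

n = P₁V₁/(RT₁) = 351×53.4/(8.314×336) = 6.71 mol.
Step 1 — Polytropic n=1.55: T₂ = T₁(V₁/V₂)^(n−1) = 336×(6.99)^0.55 = 979 K; P₂ = P₁(V₁/V₂)^n = 7150 kPa.
W = (P₁V₁−P₂V₂)/(n−1) = (351×53.4−7150×7.64)/0.55 = -65200 J.
ΔU = nCvΔT = 6.71×20.8×(979−336) = 89700 J.
Q = ΔU + W = 24500 J.
State after step 1: P = 7150 kPa, V = 7.64 L, T = 979 K.
Step 2 — Adiabatic: T₂/T₁ = (P₂/P₁)^((γ−1)/γ) ⇒ T₂ = 979×(0.410)^0.286 = 759 K; V₂ = 14.4 L.
ΔU = nCvΔT = 6.71×20.8×(759−979) = -30700 J.
Q = 0 for an adiabatic process, so W = −ΔU = 30700 J.
Net over both steps: W = -34500 J, Q = 24500 J, ΔU = 59000 J.

759 K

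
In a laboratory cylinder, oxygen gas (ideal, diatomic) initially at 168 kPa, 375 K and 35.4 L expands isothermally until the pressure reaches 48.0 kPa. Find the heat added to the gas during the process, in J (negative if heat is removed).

7450 J

n = P₁V₁/(RT₁) = 168×35.4/(8.314×375) = 1.91 mol.
Isothermal: T stays 375 K; PV = const ⇒ V₂ = 124 L, P₂ = 48.0 kPa.
ΔU = 0 (ideal gas, T constant).
W = nRT ln(V₂/V₁) = 1.91×8.314×375×ln(3.50) = 7450 J.
Q = ΔU + W = 7450 J.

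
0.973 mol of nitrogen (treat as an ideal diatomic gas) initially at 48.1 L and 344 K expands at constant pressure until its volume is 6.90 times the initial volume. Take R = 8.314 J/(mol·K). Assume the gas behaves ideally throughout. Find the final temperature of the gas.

P₁ = nRT₁/V₁ = 0.973×8.314×344/48.1 = 57.9 kPa.
Isobaric: P stays 57.9 kPa; V/T = const ⇒ T₂ = 2370 K, V₂ = 332 L.

2370 K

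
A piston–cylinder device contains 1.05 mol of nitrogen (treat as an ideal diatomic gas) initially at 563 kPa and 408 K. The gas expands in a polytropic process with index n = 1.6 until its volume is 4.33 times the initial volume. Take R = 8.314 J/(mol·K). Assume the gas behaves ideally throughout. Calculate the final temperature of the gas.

V₁ = nRT₁/P₁ = 1.05×8.314×408/563 = 6.33 L.
Polytropic n=1.6: T₂ = T₁(V₁/V₂)^(n−1) = 408×(0.231)^0.60 = 169 K; P₂ = P₁(V₁/V₂)^n = 54.0 kPa.

169 K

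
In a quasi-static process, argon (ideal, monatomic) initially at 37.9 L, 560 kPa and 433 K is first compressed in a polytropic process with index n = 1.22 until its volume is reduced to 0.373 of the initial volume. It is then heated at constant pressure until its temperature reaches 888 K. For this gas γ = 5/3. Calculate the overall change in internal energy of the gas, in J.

33500 J

n = P₁V₁/(RT₁) = 560×37.9/(8.314×433) = 5.90 mol.
Step 1 — Polytropic n=1.22: T₂ = T₁(V₁/V₂)^(n−1) = 433×(2.68)^0.22 = 538 K; P₂ = P₁(V₁/V₂)^n = 1870 kPa.
W = (P₁V₁−P₂V₂)/(n−1) = (560×37.9−1870×14.1)/0.22 = -23400 J.
ΔU = nCvΔT = 5.90×12.5×(538−433) = 7710 J.
Q = ΔU + W = -15700 J.
State after step 1: P = 1870 kPa, V = 14.1 L, T = 538 K.
Step 2 — Isobaric: P stays 1870 kPa; V/T = const ⇒ T₂ = 888 K, V₂ = 23.3 L.
W = PΔV = 1870×(23.3−14.1) kPa·L = 17200 J.
ΔU = nCvΔT = 5.90×12.5×(888−538) = 25700 J.
Q = ΔU + W = nCpΔT = 42900 J.
Net over both steps: W = -6210 J, Q = 27200 J, ΔU = 33500 J.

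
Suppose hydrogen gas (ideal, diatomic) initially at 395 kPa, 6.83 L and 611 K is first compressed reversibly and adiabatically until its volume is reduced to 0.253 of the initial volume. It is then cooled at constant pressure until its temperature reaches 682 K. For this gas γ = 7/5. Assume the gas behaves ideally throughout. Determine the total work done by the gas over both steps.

n = P₁V₁/(RT₁) = 395×6.83/(8.314×611) = 0.531 mol.
Step 1 — Adiabatic: TV^(γ−1) = const ⇒ T₂ = 611×(3.95)^0.400 = 1060 K; PV^γ = const ⇒ P₂ = 2710 kPa.
ΔU = nCvΔT = 0.531×20.8×(1060−611) = 4940 J.
Q = 0 for an adiabatic process, so W = −ΔU = -4940 J.
State after step 1: P = 2710 kPa, V = 1.73 L, T = 1060 K.
Step 2 — Isobaric: P stays 2710 kPa; V/T = const ⇒ T₂ = 682 K, V₂ = 1.11 L.
W = PΔV = 2710×(1.11−1.73) kPa·L = -1660 J.
ΔU = nCvΔT = 0.531×20.8×(682−1060) = -4160 J.
Q = ΔU + W = nCpΔT = -5820 J.
Net over both steps: W = -6610 J, Q = -5820 J, ΔU = 784 J.

-6610 J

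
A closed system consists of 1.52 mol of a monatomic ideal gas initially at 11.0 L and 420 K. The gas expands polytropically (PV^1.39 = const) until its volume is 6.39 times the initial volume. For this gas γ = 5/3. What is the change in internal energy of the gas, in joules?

-4100 J

P₁ = nRT₁/V₁ = 1.52×8.314×420/11.0 = 483 kPa.
Polytropic n=1.39: T₂ = T₁(V₁/V₂)^(n−1) = 420×(0.156)^0.39 = 204 K; P₂ = P₁(V₁/V₂)^n = 36.6 kPa.
For an ideal gas ΔU = nCvΔT with Cv = (3/2)R = 12.5 J/(mol·K).
ΔU = 1.52×12.5×(204−420) = -4100 J.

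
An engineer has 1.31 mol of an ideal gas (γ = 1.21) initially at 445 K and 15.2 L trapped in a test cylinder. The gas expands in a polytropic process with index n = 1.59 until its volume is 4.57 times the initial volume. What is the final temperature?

P₁ = nRT₁/V₁ = 1.31×8.314×445/15.2 = 319 kPa.
Polytropic n=1.59: T₂ = T₁(V₁/V₂)^(n−1) = 445×(0.219)^0.59 = 182 K; P₂ = P₁(V₁/V₂)^n = 28.5 kPa.

182 K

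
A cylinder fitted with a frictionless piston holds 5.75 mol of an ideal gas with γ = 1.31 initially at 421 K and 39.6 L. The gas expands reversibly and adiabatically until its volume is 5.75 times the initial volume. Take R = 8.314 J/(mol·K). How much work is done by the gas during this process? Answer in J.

27200 J

P₁ = nRT₁/V₁ = 5.75×8.314×421/39.6 = 508 kPa.
Adiabatic: TV^(γ−1) = const ⇒ T₂ = 421×(0.174)^0.310 = 245 K; PV^γ = const ⇒ P₂ = 51.4 kPa.
ΔU = nCvΔT = 5.75×26.8×(245−421) = -27200 J.
Q = 0 for an adiabatic process, so W = −ΔU = 27200 J.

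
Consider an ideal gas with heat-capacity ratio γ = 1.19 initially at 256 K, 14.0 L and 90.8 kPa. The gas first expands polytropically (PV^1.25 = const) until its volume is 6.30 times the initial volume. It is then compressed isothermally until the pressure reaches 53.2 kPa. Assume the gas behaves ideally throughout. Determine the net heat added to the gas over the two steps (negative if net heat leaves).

-2010 J

n = P₁V₁/(RT₁) = 90.8×14.0/(8.314×256) = 0.597 mol.
Step 1 — Polytropic n=1.25: T₂ = T₁(V₁/V₂)^(n−1) = 256×(0.159)^0.25 = 162 K; P₂ = P₁(V₁/V₂)^n = 9.10 kPa.
W = (P₁V₁−P₂V₂)/(n−1) = (90.8×14.0−9.10×88.2)/0.25 = 1880 J.
ΔU = nCvΔT = 0.597×43.8×(162−256) = -2470 J.
Q = ΔU + W = -592 J.
State after step 1: P = 9.10 kPa, V = 88.2 L, T = 162 K.
Step 2 — Isothermal: T stays 162 K; PV = const ⇒ V₂ = 15.1 L, P₂ = 53.2 kPa.
ΔU = 0 (ideal gas, T constant).
W = nRT ln(V₂/V₁) = 0.597×8.314×162×ln(0.171) = -1420 J.
Q = ΔU + W = -1420 J.
Net over both steps: W = 458 J, Q = -2010 J, ΔU = -2470 J.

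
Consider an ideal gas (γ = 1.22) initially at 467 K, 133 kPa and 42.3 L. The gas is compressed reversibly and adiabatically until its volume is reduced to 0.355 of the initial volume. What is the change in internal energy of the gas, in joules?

6540 J

n = P₁V₁/(RT₁) = 133×42.3/(8.314×467) = 1.45 mol.
Adiabatic: TV^(γ−1) = const ⇒ T₂ = 467×(2.82)^0.220 = 586 K; PV^γ = const ⇒ P₂ = 471 kPa.
For an ideal gas ΔU = nCvΔT with Cv = R/(γ−1) = 37.8 J/(mol·K).
ΔU = 1.45×37.8×(586−467) = 6540 J.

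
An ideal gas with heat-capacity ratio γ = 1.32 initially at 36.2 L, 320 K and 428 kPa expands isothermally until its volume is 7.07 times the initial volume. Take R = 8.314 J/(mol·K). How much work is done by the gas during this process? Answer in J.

30300 J

n = P₁V₁/(RT₁) = 428×36.2/(8.314×320) = 5.82 mol.
Isothermal: T stays 320 K; PV = const ⇒ V₂ = 256 L, P₂ = 60.5 kPa.
W = nRT ln(V₂/V₁) = 5.82×8.314×320×ln(7.07) = 30300 J.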